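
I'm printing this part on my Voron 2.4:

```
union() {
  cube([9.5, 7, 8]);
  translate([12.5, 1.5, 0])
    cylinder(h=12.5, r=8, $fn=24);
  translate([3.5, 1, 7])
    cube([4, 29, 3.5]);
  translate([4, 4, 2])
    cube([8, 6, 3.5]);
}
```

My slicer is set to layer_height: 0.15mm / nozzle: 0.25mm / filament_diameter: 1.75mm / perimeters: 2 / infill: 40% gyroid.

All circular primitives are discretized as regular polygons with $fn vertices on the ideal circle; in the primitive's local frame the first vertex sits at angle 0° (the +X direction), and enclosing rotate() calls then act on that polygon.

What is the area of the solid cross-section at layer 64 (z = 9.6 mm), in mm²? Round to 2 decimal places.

300.56 mm²

At z = 9.6 mm: the cube does not reach this height (z outside [0, 8]); the r=8 cylinder at (12.5, 1.5) contributes a regular 24-gon of circumradius 8 (area = (24/2)·8.000²·sin(360°/24) = 198.77 mm²); the cube at (3.5, 1) is present — its section is the full 4×29 rectangle (area 116.00 mm²); the cube at (4, 4) is not intersected at this z (z outside [2, 5.5]); Taking the union: the regions partially overlap — summed areas 314.77 mm² minus the doubly-counted overlap 14.21 mm² gives 300.56 mm² — area = 300.56 mm². Overall, the cross-section is a single solid region. Net area = 300.56 mm².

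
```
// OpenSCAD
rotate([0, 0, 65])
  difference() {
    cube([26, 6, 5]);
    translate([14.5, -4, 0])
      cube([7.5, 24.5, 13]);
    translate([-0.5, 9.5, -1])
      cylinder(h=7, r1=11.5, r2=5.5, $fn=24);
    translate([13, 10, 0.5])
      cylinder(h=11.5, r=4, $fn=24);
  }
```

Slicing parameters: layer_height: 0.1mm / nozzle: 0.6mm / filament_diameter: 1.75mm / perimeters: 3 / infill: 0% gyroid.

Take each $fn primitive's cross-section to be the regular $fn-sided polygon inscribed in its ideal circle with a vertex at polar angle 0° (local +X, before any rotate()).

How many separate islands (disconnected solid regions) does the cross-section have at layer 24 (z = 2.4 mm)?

At z = 2.4 mm: the cube is present — its section is the full 26×6 rectangle; the 7.5×24.5 cube at (14.5, -4) contributes its full rectangle; the cone at (-0.5, 9.5) (r1=11.5→r2=5.5) has section circumradius 8.586 here — a regular 24-gon; the cylinder at (13, 10): section is a regular 24-gon, circumradius r=4; Taking the first minus the rest: starting from the 26×6 cube, the 7.5×24.5 cube at (14.5, -4) partially overlaps it — only the 45.00 mm² overlap (of its 183.75 mm²) is removed, clipping the outline; the cone at (-0.5, 9.5) partially overlaps it — only the 25.70 mm² overlap (of its 228.94 mm²) is removed, clipping the outline; the r=4 cylinder at (13, 10) misses the remaining region (no effect) — 2 connected regions; (rotated 65° about Z; rotation is an isometry so areas/perimeters/island counts are preserved). Overall, the cross-section has 2 separate islands. Island count = 2.

2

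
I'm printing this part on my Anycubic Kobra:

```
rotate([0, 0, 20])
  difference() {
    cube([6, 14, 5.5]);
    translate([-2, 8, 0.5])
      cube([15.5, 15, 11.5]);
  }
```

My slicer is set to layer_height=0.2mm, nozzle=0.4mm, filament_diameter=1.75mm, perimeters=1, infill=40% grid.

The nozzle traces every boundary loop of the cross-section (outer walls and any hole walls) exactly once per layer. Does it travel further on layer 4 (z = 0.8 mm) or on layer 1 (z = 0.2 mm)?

Layer 4 (z = 0.8): the cube (footprint 6×14) is included at this height (perimeter 40.00 mm); the cube at (-2, 8) (footprint 15.5×15) is included at this height (perimeter 61.00 mm); After the difference (first − rest): starting from the 6×14 cube, the 15.5×15 cube at (-2, 8) partially overlaps it — only the 36.00 mm² overlap (of its 232.50 mm²) is removed, clipping the outline — boundary = 28.00 mm; (whole slice rotated 20° about Z — lengths, areas and connectivity unchanged). So its perimeter = 28.00 mm. Layer 1 (z = 0.2): the cube is present — its section is the full 6×14 rectangle (perimeter 40.00 mm); the cube at (-2, 8) does not reach this height (z outside [0.5, 12]); Subtracting the remaining from the first: none of the subtracted shapes is present at this height, so the 6×14 cube is unchanged — boundary = 40.00 mm; (whole slice rotated 20° about Z — lengths, areas and connectivity unchanged). So its perimeter = 40.00 mm. Layer 1 is larger (40.00 vs 28.00 mm).

layer 1 (z = 0.2 mm)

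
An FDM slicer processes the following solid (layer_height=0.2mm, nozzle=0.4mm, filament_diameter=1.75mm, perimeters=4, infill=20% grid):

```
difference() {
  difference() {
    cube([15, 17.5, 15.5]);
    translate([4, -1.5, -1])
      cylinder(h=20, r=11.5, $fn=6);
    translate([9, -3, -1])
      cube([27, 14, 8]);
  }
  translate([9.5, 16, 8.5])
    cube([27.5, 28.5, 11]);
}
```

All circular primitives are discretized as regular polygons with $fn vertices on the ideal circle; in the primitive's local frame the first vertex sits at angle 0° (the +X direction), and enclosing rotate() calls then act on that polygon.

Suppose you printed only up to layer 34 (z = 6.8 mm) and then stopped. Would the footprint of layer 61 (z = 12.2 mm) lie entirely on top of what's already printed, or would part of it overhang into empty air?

Compare the two slices. At z = 6.8: the cube is present — its section is the full 15×17.5 rectangle (area 262.50 mm²); the r=11.5 cylinder at (4, -1.5) gives a regular 6-gon of circumradius 11.5 (constant along its height) (area = (6/2)·11.500²·sin(360°/6) = 343.60 mm²); the cube at (9, -3) (footprint 27×14) is included at this height (area 378.00 mm²); Subtracting the remaining from the first: starting from the 15×17.5 cube (262.50 mm²), the r=11.5 cylinder at (4, -1.5) partially overlaps it — only the 103.14 mm² overlap (of its 343.60 mm²) is removed, clipping the outline; the 27×14 cube at (9, -3) partially overlaps it — only the 39.00 mm² overlap (of its 378.00 mm²) is removed, clipping the outline — area = 120.37 mm²; the cube at (9.5, 16) is not intersected at this z (z outside [8.5, 19.5]); Taking the first minus the rest: none of the subtracted shapes is present at this height, so the result so far is unchanged — area = 120.37 mm². At z = 12.2: the 15×17.5 cube contributes its full rectangle (area 262.50 mm²); the r=11.5 cylinder at (4, -1.5) gives a regular 6-gon of circumradius 11.5 (constant along its height) (area = (6/2)·11.500²·sin(360°/6) = 343.60 mm²); the cube at (9, -3) does not reach this height (z outside [-1, 7]); Subtracting the remaining from the first: starting from the 15×17.5 cube (262.50 mm²), the r=11.5 cylinder at (4, -1.5) partially overlaps it — only the 103.14 mm² overlap (of its 343.60 mm²) is removed, clipping the outline — area = 159.36 mm²; the cube at (9.5, 16) (footprint 27.5×28.5) is included at this height (area 783.75 mm²); Subtracting the remaining from the first: starting from the result so far (159.36 mm²), the 27.5×28.5 cube at (9.5, 16) partially overlaps it — only the 8.25 mm² overlap (of its 783.75 mm²) is removed, clipping the outline — area = 151.11 mm². Checking containment: at z = 12.2 the cross-section extends beyond the z = 6.8 cross-section by about 39.00 mm².

part overhangs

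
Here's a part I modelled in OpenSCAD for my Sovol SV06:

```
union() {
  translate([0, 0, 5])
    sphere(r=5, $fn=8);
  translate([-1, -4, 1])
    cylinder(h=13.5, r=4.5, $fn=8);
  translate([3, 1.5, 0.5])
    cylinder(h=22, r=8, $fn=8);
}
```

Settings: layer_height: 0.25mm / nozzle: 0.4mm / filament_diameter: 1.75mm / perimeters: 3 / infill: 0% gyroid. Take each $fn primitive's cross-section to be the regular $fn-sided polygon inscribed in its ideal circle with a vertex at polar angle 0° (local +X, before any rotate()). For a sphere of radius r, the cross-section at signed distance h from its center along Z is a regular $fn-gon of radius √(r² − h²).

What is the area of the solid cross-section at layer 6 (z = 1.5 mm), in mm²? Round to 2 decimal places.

At z = 1.5 mm: the sphere: section is a regular 8-gon, circumradius = √(r²−h²) = √(5²−3.5²) = 3.571 (area = (8/2)·3.571²·sin(360°/8) = 36.06 mm²); the r=4.5 cylinder at (-1, -4) gives a regular 8-gon of circumradius 4.5 (constant along its height) (area = (8/2)·4.500²·sin(360°/8) = 57.28 mm²); the r=8 cylinder at (3, 1.5) gives a regular 8-gon of circumradius 8 (constant along its height) (area = (8/2)·8.000²·sin(360°/8) = 181.02 mm²); Taking the union: the regions partially overlap — summed areas 274.36 mm² minus the doubly-counted overlap 67.58 mm² gives 206.78 mm² — area = 206.78 mm². Overall, the cross-section is a single solid region. Net area = 206.78 mm².

206.78 mm²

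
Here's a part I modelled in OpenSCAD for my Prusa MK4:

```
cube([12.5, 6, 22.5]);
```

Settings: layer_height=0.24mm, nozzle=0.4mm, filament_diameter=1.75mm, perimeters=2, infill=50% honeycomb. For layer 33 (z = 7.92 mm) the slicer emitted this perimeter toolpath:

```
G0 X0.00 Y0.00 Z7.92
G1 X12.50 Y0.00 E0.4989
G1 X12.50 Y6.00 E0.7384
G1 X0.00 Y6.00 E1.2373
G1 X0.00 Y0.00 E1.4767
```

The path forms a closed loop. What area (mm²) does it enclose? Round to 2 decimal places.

Apply the shoelace formula to the sequence of (X, Y) vertices; enclosed area = 75.00 mm².

75.00 mm²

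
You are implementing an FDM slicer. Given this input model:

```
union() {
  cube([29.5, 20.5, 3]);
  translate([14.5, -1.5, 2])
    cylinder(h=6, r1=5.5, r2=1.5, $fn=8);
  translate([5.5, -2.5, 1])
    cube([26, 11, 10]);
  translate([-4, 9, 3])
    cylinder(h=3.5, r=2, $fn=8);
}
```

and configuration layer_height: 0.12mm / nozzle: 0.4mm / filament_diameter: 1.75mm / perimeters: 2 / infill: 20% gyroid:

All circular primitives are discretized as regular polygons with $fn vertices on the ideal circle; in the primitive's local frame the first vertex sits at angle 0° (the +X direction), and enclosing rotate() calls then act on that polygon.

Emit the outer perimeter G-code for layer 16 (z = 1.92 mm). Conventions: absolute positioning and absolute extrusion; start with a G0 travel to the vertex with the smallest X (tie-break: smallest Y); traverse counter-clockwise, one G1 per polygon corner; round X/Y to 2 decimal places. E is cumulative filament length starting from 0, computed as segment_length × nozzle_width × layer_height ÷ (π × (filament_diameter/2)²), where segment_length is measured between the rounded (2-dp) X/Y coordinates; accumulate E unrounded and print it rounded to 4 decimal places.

G0 X0.00 Y0.00 Z1.92
G1 X5.50 Y0.00 E0.1098
G1 X5.50 Y-2.50 E0.1596
G1 X31.50 Y-2.50 E0.6785
G1 X31.50 Y8.50 E0.8980
G1 X29.50 Y8.50 E0.9379
G1 X29.50 Y20.50 E1.1774
G1 X0.00 Y20.50 E1.7661
G1 X0.00 Y0.00 E2.1752

At z = 1.92 mm: the 29.5×20.5 cube contributes its full rectangle; the cone at (14.5, -1.5) does not reach this height (z outside [2, 8]); the cube at (5.5, -2.5) is present — its section is the full 26×11 rectangle; the cylinder at (-4, 9) is absent (z outside [3, 6.5]); Merging all regions: the regions partially overlap (shared area 204.00 mm²), so overlapping operands fuse into one piece — 1 connected region. The outline is a single polygon with 8 vertices. Extrusion per mm of travel: 0.4 × 0.12 / (π × 0.875²) = 0.019956. Accumulating E over each segment gives final E = 2.1752.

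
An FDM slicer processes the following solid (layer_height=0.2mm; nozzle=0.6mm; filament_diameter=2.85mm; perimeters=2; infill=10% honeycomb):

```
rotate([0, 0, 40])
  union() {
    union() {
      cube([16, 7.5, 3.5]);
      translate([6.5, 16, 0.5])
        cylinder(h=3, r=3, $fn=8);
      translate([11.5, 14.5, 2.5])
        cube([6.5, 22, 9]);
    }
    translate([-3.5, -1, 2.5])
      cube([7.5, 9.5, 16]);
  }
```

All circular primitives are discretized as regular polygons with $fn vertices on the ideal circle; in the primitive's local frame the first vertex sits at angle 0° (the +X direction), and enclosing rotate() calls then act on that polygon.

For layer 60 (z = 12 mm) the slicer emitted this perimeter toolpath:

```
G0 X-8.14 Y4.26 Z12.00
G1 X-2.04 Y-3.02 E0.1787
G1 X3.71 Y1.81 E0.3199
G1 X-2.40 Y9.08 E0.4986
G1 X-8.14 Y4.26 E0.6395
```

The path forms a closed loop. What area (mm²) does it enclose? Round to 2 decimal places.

Apply the shoelace formula to the sequence of (X, Y) vertices; enclosed area = 71.25 mm².

71.25 mm²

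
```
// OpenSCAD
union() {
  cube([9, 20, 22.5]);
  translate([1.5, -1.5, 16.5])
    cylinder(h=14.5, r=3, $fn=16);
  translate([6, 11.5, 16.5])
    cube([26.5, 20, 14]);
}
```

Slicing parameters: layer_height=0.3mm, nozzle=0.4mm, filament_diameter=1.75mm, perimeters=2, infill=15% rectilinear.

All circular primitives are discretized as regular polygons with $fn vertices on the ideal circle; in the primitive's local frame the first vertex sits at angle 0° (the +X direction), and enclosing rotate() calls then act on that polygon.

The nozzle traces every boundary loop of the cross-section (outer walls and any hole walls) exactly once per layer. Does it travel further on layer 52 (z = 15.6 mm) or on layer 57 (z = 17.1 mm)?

layer 57 (z = 17.1 mm)

Layer 52 (z = 15.6): the 9×20 cube contributes its full rectangle (perimeter 58.00 mm); the cylinder at (1.5, -1.5) is not intersected at this z (z outside [16.5, 31]); the cube at (6, 11.5) does not reach this height (z outside [16.5, 30.5]); Merging all regions: only the 9×20 cube is present, so the union is just that shape — boundary = 58.00 mm. So its perimeter = 58.00 mm. Layer 57 (z = 17.1): the cube is present — its section is the full 9×20 rectangle (perimeter 58.00 mm); the r=3 cylinder at (1.5, -1.5) contributes a regular 16-gon of circumradius 3 (perimeter = 2·16·3.000·sin(180°/16) = 18.73 mm); the 26.5×20 cube at (6, 11.5) contributes its full rectangle (perimeter 93.00 mm); Combining (union): the regions partially overlap (shared area 30.14 mm²), so the edge portions inside another operand are dropped and the merged outline is re-measured after clipping — boundary = 136.97 mm. So its perimeter = 136.97 mm. Layer 57 is larger (136.97 vs 58.00 mm).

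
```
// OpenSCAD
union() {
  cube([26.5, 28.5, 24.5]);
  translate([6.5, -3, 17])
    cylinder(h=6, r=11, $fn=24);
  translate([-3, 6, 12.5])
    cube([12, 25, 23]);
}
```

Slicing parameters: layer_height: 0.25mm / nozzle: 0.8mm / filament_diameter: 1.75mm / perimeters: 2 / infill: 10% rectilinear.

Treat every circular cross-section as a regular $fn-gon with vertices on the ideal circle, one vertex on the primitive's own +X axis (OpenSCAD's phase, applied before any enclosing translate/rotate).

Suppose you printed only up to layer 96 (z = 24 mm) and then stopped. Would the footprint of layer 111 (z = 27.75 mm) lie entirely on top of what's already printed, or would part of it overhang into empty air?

entirely on top

Compare the two slices. At z = 24: the cube (footprint 26.5×28.5) is included at this height (area 755.25 mm²); the cylinder at (6.5, -3) is not intersected at this z (z outside [17, 23]); the cube at (-3, 6) (footprint 12×25) is included at this height (area 300.00 mm²); Taking the union: the regions partially overlap — summed areas 1055.25 mm² minus the doubly-counted overlap 202.50 mm² gives 852.75 mm² — area = 852.75 mm². At z = 27.75: the cube does not reach this height (z outside [0, 24.5]); the cylinder at (6.5, -3) is not intersected at this z (z outside [17, 23]); the cube at (-3, 6) (footprint 12×25) is included at this height (area 300.00 mm²); Combining (union): only the 12×25 cube at (-3, 6) is present, so the union is just that shape — area = 300.00 mm². Checking containment: the cross-section at z = 27.75 is a subset of the cross-section at z = 24.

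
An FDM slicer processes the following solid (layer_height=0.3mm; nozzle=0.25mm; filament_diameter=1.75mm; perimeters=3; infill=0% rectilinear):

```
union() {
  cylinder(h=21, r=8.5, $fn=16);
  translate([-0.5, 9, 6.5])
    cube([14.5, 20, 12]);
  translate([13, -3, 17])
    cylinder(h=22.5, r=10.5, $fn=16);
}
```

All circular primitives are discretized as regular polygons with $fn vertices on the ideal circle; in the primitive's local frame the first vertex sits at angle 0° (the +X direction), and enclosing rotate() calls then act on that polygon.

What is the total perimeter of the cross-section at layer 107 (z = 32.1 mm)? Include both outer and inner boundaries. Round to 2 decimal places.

65.55 mm

At z = 32.1 mm: the cylinder is absent (z outside [0, 21]); the cube at (-0.5, 9) does not reach this height (z outside [6.5, 18.5]); the r=10.5 cylinder at (13, -3) gives a regular 16-gon of circumradius 10.5 (constant along its height) (perimeter = 2·16·10.500·sin(180°/16) = 65.55 mm); Combining (union): only the r=10.5 cylinder at (13, -3) is present, so the union is just that shape — boundary = 65.55 mm. Overall, the cross-section is a single solid region. Total boundary length (outer) = 65.55 mm.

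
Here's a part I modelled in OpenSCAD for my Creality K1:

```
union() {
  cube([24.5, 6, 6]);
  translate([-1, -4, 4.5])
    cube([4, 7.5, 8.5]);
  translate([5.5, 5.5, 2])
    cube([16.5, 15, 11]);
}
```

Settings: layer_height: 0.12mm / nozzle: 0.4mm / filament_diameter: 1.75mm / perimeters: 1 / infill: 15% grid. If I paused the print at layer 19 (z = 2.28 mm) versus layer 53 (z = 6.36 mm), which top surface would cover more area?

Layer 19 (z = 2.28): the 24.5×6 cube contributes its full rectangle (area 147.00 mm²); the cube at (-1, -4) does not reach this height (z outside [4.5, 13]); the cube at (5.5, 5.5) (footprint 16.5×15) is included at this height (area 247.50 mm²); Merging all regions: the regions partially overlap — summed areas 394.50 mm² minus the doubly-counted overlap 8.25 mm² gives 386.25 mm² — area = 386.25 mm². So its area = 386.25 mm². Layer 53 (z = 6.36): the cube is absent (z outside [0, 6]); the 4×7.5 cube at (-1, -4) contributes its full rectangle (area 30.00 mm²); the cube at (5.5, 5.5) (footprint 16.5×15) is included at this height (area 247.50 mm²); Combining (union): the 2 present regions are separate (no shared area or edge), so areas and boundary lengths simply add and each stays a separate island — area = 277.50 mm². So its area = 277.50 mm². Layer 19 is larger (386.25 vs 277.50 mm²).

layer 19 (z = 2.28 mm)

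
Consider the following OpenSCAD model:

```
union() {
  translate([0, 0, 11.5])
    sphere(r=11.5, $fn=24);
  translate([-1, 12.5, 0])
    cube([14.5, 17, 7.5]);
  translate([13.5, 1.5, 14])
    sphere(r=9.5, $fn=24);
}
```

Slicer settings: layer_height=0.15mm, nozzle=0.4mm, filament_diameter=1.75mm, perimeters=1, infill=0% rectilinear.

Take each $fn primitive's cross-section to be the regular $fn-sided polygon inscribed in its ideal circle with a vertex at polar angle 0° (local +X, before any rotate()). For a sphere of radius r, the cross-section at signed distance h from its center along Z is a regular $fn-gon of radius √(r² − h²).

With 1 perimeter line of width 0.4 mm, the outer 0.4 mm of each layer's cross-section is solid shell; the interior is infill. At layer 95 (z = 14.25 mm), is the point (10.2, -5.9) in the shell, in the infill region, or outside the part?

infill

At z = 14.25 mm: the r=11.5 sphere contributes a regular 24-gon of circumradius √(11.5²−2.75²) = 11.166; the cube at (-1, 12.5) is absent (z outside [0, 7.5]); the r=9.5 sphere at (13.5, 1.5) contributes a regular 24-gon of circumradius √(9.5²−0.25²) = 9.497; Merging all regions: the regions partially overlap (shared area 74.02 mm²), so overlapping operands fuse into one piece — 1 connected region. Overall, the cross-section is a single solid region. The nearest boundary edge runs (11.04, -7.67)→(8.78, -6.74); distance from the point to it = 1.32 mm. The point is inside the cross-section and 1.32 mm from the nearest boundary — more than the 0.4 mm shell width (1 × 0.4), so it's in the infill interior.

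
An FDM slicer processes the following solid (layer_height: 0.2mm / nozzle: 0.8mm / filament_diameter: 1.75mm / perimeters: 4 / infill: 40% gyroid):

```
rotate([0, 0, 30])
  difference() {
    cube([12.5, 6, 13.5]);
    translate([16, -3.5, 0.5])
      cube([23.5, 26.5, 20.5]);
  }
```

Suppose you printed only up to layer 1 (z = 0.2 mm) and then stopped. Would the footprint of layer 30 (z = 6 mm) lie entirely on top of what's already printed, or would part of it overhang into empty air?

entirely on top

Compare the two slices. At z = 0.2: the 12.5×6 cube contributes its full rectangle (area 75.00 mm²); the cube at (16, -3.5) is absent (z outside [0.5, 21]); Subtracting the remaining from the first: none of the subtracted shapes is present at this height, so the 12.5×6 cube is unchanged — area = 75.00 mm²; (rotated 30° about Z; rotation is an isometry so areas/perimeters/island counts are preserved). At z = 6: the cube (footprint 12.5×6) is included at this height (area 75.00 mm²); the cube at (16, -3.5) is present — its section is the full 23.5×26.5 rectangle (area 622.75 mm²); After the difference (first − rest): starting from the 12.5×6 cube (75.00 mm²), the 23.5×26.5 cube at (16, -3.5) misses the remaining region (no effect) — area = 75.00 mm²; (rotated 30° about Z; rotation is an isometry so areas/perimeters/island counts are preserved). Checking containment: the cross-section at z = 6 is a subset of the cross-section at z = 0.2.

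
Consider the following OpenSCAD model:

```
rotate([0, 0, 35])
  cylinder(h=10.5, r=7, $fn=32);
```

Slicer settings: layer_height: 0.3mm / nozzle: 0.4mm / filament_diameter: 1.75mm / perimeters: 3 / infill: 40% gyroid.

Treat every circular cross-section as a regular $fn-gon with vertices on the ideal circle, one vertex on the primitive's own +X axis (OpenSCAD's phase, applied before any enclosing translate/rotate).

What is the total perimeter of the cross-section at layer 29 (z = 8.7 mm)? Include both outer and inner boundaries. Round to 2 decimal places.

At z = 8.7 mm: the r=7 cylinder gives a regular 32-gon of circumradius 7 (constant along its height) (perimeter = 2·32·7.000·sin(180°/32) = 43.91 mm); (rotated 35° about Z; rotation is an isometry so areas/perimeters/island counts are preserved). Overall, the cross-section is a single solid region. Total boundary length (outer) = 43.91 mm.

43.91 mm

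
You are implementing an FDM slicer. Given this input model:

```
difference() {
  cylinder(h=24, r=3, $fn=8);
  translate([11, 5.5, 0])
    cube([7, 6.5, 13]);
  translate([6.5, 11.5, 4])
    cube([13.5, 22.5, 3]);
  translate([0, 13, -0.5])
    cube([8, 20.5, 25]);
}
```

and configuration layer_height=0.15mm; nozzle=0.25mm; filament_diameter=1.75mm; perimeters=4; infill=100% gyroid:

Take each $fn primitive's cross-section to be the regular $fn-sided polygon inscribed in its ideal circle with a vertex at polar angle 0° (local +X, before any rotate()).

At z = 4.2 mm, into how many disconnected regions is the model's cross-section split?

1

At z = 4.2 mm: the r=3 cylinder contributes a regular 8-gon of circumradius 3; the 7×6.5 cube at (11, 5.5) contributes its full rectangle; the cube at (6.5, 11.5) is present — its section is the full 13.5×22.5 rectangle; the cube at (0, 13) (footprint 8×20.5) is included at this height; Subtracting the remaining from the first: starting from the r=3 cylinder, the 7×6.5 cube at (11, 5.5) misses the remaining region (no effect); the 13.5×22.5 cube at (6.5, 11.5) misses the remaining region (no effect); the 8×20.5 cube at (0, 13) misses the remaining region (no effect) — 1 connected region. The result has 1 disconnected region.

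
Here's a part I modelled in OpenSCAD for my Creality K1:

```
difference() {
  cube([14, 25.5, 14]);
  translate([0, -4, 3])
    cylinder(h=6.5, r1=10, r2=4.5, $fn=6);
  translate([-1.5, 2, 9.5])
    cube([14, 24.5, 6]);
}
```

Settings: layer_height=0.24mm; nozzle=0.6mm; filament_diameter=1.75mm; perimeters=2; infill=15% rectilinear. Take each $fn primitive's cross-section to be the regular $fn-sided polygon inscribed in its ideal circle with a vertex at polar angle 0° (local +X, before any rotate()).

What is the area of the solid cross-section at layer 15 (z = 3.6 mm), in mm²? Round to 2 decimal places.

331.83 mm²

At z = 3.6 mm: the 14×25.5 cube contributes its full rectangle (area 357.00 mm²); the cone at (0, -4) (r1=10→r2=4.5) has section circumradius 9.492 here — a regular 6-gon (area = (6/2)·9.492²·sin(360°/6) = 234.10 mm²); the cube at (-1.5, 2) is absent (z outside [9.5, 15.5]); Subtracting the remaining from the first: starting from the 14×25.5 cube (357.00 mm²), the cone at (0, -4) partially overlaps it — only the 25.17 mm² overlap (of its 234.10 mm²) is removed, clipping the outline — area = 331.83 mm². Overall, the cross-section is a single solid region. Net area = 331.83 mm².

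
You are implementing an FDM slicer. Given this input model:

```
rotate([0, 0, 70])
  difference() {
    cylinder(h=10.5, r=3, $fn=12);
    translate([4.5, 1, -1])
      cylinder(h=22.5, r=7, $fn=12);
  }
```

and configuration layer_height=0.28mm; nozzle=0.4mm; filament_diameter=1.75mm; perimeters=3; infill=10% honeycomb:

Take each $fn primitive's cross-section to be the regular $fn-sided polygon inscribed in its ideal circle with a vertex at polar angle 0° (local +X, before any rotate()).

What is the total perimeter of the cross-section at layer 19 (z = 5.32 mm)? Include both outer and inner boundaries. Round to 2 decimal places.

9.78 mm

At z = 5.32 mm: the cylinder: section is a regular 12-gon, circumradius r=3 (perimeter = 2·12·3.000·sin(180°/12) = 18.63 mm); the cylinder at (4.5, 1): section is a regular 12-gon, circumradius r=7 (perimeter = 2·12·7.000·sin(180°/12) = 43.48 mm); Taking the first minus the rest: starting from the r=3 cylinder, the r=7 cylinder at (4.5, 1) partially overlaps it — only the 24.79 mm² overlap (of its 147.00 mm²) is removed, clipping the outline — boundary = 9.78 mm; (whole slice rotated 70° about Z — lengths, areas and connectivity unchanged). Overall, the cross-section is a single solid region. Total boundary length (outer) = 9.78 mm.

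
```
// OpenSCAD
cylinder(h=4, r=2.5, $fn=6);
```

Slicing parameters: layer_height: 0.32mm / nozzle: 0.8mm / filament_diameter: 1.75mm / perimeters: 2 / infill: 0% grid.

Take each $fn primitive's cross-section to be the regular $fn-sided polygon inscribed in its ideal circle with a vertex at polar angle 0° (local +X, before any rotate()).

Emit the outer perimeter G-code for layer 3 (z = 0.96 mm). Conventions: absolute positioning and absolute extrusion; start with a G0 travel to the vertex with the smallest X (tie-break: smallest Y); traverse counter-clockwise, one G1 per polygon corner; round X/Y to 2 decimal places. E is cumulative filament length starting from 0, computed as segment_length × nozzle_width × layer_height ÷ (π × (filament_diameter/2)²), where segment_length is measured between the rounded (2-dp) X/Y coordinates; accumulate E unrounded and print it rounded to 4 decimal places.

At z = 0.96 mm: the cylinder: section is a regular 6-gon, circumradius r=2.5. The outline is a single polygon with 6 vertices. Extrusion per mm of travel: 0.8 × 0.32 / (π × 0.875²) = 0.106432. Accumulating E over each segment gives final E = 1.5983.

G0 X-2.50 Y0.00 Z0.96
G1 X-1.25 Y-2.17 E0.2665
G1 X1.25 Y-2.17 E0.5326
G1 X2.50 Y0.00 E0.7992
G1 X1.25 Y2.17 E1.0657
G1 X-1.25 Y2.17 E1.3318
G1 X-2.50 Y0.00 E1.5983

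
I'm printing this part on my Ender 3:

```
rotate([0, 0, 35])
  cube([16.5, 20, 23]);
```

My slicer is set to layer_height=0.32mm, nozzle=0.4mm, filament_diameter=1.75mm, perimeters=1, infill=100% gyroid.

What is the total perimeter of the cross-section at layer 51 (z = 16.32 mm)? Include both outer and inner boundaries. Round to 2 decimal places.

73.00 mm

At z = 16.32 mm: the cube is present — its section is the full 16.5×20 rectangle (perimeter 73.00 mm); (rotated 35° about Z; rotation is an isometry so areas/perimeters/island counts are preserved). Overall, the cross-section is a single solid region. Total boundary length (outer) = 73.00 mm.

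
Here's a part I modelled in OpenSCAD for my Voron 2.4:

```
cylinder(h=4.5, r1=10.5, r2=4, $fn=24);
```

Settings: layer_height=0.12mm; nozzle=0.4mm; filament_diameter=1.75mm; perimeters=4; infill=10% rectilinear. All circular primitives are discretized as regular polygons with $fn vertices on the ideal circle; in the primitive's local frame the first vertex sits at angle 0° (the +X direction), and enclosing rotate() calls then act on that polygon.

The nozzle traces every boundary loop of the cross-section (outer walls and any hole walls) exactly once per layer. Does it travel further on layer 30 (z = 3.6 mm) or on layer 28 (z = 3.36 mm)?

layer 28 (z = 3.36 mm)

Layer 30 (z = 3.6): the cone: at t=0.800 of its height the radius interpolates to r₁+(r₂−r₁)t = 5.300, giving a regular 24-gon of that circumradius (perimeter = 2·24·5.300·sin(180°/24) = 33.21 mm). So its perimeter = 33.21 mm. Layer 28 (z = 3.36): the cone contributes a regular 24-gon of circumradius 5.647 (interpolated between r1=10.5 and r2=4 at t=0.747) (perimeter = 2·24·5.647·sin(180°/24) = 35.38 mm). So its perimeter = 35.38 mm. Layer 28 is larger (35.38 vs 33.21 mm).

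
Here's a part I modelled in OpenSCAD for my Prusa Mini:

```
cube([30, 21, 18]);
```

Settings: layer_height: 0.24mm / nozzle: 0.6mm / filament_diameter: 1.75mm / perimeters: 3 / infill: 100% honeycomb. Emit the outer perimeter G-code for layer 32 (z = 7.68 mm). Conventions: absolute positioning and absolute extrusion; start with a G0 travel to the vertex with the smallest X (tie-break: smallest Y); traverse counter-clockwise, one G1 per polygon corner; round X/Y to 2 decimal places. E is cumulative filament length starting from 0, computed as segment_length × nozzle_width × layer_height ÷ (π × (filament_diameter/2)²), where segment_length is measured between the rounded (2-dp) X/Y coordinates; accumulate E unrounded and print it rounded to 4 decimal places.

G0 X0.00 Y0.00 Z7.68
G1 X30.00 Y0.00 E1.7960
G1 X30.00 Y21.00 E3.0533
G1 X0.00 Y21.00 E4.8493
G1 X0.00 Y0.00 E6.1066

At z = 7.68 mm: the 30×21 cube contributes its full rectangle. The outline is a single polygon with 4 vertices. Extrusion per mm of travel: 0.6 × 0.24 / (π × 0.875²) = 0.059868. Accumulating E over each segment gives final E = 6.1066.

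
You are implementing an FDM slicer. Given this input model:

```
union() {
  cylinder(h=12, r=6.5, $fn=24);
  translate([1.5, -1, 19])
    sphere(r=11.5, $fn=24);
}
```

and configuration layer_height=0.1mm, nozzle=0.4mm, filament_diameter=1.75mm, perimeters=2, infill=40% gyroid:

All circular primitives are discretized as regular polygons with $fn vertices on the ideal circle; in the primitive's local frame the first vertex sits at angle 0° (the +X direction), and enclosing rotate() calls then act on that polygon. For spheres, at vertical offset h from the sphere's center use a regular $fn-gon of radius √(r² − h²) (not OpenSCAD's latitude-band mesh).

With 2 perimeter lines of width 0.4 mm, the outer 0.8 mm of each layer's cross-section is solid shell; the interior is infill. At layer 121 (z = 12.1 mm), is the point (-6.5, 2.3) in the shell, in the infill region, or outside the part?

shell

At z = 12.1 mm: the cylinder is not intersected at this z (z outside [0, 12]); the sphere at (1.5, -1): section is a regular 24-gon, circumradius = √(r²−h²) = √(11.5²−6.9²) = 9.200; Combining (union): only the r=11.5 sphere at (1.5, -1) is present, so the union is just that shape — 1 connected region. Overall, the cross-section is a single solid region. The nearest boundary edge runs (-6.47, 3.60)→(-7.39, 1.38); distance from the point to it = 0.47 mm. The point is inside the cross-section, 0.47 mm from the nearest boundary — within the 0.8 mm shell band (2 × 0.4).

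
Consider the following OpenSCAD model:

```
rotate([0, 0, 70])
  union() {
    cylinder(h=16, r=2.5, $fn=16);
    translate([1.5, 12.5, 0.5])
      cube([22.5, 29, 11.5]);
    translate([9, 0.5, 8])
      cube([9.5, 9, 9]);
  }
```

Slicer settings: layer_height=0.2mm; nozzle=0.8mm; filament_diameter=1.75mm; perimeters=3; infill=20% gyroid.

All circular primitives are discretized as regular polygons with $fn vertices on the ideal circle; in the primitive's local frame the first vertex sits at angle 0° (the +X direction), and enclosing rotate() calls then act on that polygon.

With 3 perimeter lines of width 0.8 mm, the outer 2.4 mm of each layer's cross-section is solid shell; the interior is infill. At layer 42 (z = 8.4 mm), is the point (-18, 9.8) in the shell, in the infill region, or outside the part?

At z = 8.4 mm: the r=2.5 cylinder contributes a regular 16-gon of circumradius 2.5; the 22.5×29 cube at (1.5, 12.5) contributes its full rectangle; the cube at (9, 0.5) is present — its section is the full 9.5×9 rectangle; Combining (union): the 3 present regions are separate (no shared area or edge), so areas and boundary lengths simply add and each stays a separate island — 3 connected regions; (rotated 70° about Z; rotation is an isometry so areas/perimeters/island counts are preserved). Overall, the cross-section has 3 separate islands. Undo the 70° rotation: the query point maps to (3.053, 20.266) in the un-rotated model frame. The nearest boundary edge runs (1.50, 12.50)→(1.50, 41.50); distance from the point to it = 1.55 mm. (Shell/infill is judged within the island containing the point — the largest one.) The point is inside the cross-section, 1.55 mm from the nearest boundary — within the 2.4 mm shell band (3 × 0.8).

shell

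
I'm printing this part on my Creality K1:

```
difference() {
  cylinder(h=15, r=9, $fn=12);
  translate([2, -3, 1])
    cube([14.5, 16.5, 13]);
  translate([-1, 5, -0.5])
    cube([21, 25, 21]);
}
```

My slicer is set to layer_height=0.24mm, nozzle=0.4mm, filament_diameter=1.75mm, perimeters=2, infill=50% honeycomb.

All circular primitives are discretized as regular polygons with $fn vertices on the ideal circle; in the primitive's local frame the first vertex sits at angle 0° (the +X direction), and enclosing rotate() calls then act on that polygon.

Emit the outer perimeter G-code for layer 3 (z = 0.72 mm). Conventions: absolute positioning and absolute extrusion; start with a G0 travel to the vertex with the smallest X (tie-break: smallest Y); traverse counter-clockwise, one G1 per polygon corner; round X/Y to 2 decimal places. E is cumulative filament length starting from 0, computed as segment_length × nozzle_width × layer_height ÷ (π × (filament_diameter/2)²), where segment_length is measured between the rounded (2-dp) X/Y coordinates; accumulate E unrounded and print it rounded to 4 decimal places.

G0 X-9.00 Y0.00 Z0.72
G1 X-7.79 Y-4.50 E0.1860
G1 X-4.50 Y-7.79 E0.3717
G1 X0.00 Y-9.00 E0.5577
G1 X4.50 Y-7.79 E0.7437
G1 X7.79 Y-4.50 E0.9294
G1 X9.00 Y0.00 E1.1153
G1 X7.79 Y4.50 E1.3013
G1 X7.29 Y5.00 E1.3295
G1 X-1.00 Y5.00 E1.6604
G1 X-1.00 Y8.73 E1.8093
G1 X-4.50 Y7.79 E1.9539
G1 X-7.79 Y4.50 E2.1396
G1 X-9.00 Y0.00 E2.3256

At z = 0.72 mm: the r=9 cylinder contributes a regular 12-gon of circumradius 9; the cube at (2, -3) does not reach this height (z outside [1, 14]); the cube at (-1, 5) is present — its section is the full 21×25 rectangle; Subtracting the remaining from the first: starting from the r=9 cylinder, the 21×25 cube at (-1, 5) partially overlaps it — only the 23.06 mm² overlap (of its 525.00 mm²) is removed, clipping the outline — 1 connected region. The outline is a single polygon with 13 vertices. Extrusion per mm of travel: 0.4 × 0.24 / (π × 0.875²) = 0.039912. Accumulating E over each segment gives final E = 2.3256.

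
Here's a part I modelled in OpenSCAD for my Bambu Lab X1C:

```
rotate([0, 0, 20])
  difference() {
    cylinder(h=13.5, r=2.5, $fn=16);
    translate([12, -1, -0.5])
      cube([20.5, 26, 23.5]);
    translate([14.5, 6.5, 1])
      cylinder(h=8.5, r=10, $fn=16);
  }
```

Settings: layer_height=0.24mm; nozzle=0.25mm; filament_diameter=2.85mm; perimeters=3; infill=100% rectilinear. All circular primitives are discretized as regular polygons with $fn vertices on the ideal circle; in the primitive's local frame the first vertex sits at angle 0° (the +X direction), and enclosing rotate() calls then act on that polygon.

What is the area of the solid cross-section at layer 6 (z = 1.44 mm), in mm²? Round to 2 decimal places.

At z = 1.44 mm: the r=2.5 cylinder contributes a regular 16-gon of circumradius 2.5 (area = (16/2)·2.500²·sin(360°/16) = 19.13 mm²); the cube at (12, -1) (footprint 20.5×26) is included at this height (area 533.00 mm²); the r=10 cylinder at (14.5, 6.5) contributes a regular 16-gon of circumradius 10 (area = (16/2)·10.000²·sin(360°/16) = 306.15 mm²); Taking the first minus the rest: starting from the r=2.5 cylinder (19.13 mm²), the 20.5×26 cube at (12, -1) misses the remaining region (no effect); the r=10 cylinder at (14.5, 6.5) misses the remaining region (no effect) — area = 19.13 mm²; (rotated 20° about Z; rotation is an isometry so areas/perimeters/island counts are preserved). Overall, the cross-section is a single solid region. Net area = 19.13 mm².

19.13 mm²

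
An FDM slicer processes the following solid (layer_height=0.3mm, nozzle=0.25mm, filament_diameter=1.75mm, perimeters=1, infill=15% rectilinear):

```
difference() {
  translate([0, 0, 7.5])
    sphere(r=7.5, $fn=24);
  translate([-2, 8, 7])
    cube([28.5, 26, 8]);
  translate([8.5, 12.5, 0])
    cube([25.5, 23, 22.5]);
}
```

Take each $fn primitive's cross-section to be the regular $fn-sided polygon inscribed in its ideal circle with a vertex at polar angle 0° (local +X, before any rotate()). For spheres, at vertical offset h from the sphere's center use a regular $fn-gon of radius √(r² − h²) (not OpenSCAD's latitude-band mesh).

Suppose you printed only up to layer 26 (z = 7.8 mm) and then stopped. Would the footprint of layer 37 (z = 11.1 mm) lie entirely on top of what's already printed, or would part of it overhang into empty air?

entirely on top

Compare the two slices. At z = 7.8: the sphere: section is a regular 24-gon, circumradius = √(r²−h²) = √(7.5²−0.3²) = 7.494 (area = (24/2)·7.494²·sin(360°/24) = 174.42 mm²); the 28.5×26 cube at (-2, 8) contributes its full rectangle (area 741.00 mm²); the cube at (8.5, 12.5) (footprint 25.5×23) is included at this height (area 586.50 mm²); Taking the first minus the rest: starting from the r=7.5 sphere (174.42 mm²), the 28.5×26 cube at (-2, 8) misses the remaining region (no effect); the 25.5×23 cube at (8.5, 12.5) misses the remaining region (no effect) — area = 174.42 mm². At z = 11.1: the r=7.5 sphere contributes a regular 24-gon of circumradius √(7.5²−3.6²) = 6.580 (area = (24/2)·6.580²·sin(360°/24) = 134.45 mm²); the cube at (-2, 8) is present — its section is the full 28.5×26 rectangle (area 741.00 mm²); the 25.5×23 cube at (8.5, 12.5) contributes its full rectangle (area 586.50 mm²); After the difference (first − rest): starting from the r=7.5 sphere (134.45 mm²), the 28.5×26 cube at (-2, 8) misses the remaining region (no effect); the 25.5×23 cube at (8.5, 12.5) misses the remaining region (no effect) — area = 134.45 mm². Checking containment: the cross-section at z = 11.1 is a subset of the cross-section at z = 7.8.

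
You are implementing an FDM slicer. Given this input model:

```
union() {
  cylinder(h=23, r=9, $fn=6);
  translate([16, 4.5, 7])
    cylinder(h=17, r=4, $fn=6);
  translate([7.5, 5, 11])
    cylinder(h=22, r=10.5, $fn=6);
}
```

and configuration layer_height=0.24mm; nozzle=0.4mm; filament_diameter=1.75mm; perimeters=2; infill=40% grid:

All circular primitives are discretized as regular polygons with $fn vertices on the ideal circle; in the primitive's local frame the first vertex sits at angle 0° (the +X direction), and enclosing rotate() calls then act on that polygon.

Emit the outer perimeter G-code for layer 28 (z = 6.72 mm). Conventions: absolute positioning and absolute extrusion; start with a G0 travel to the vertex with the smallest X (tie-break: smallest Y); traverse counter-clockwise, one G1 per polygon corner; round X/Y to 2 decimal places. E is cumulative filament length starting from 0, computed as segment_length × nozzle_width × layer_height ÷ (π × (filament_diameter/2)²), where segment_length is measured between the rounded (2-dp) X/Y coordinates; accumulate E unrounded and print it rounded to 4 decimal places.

At z = 6.72 mm: the r=9 cylinder contributes a regular 6-gon of circumradius 9; the cylinder at (16, 4.5) does not reach this height (z outside [7, 24]); the cylinder at (7.5, 5) is absent (z outside [11, 33]); Combining (union): only the r=9 cylinder is present, so the union is just that shape — 1 connected region. The outline is a single polygon with 6 vertices. Extrusion per mm of travel: 0.4 × 0.24 / (π × 0.875²) = 0.039912. Accumulating E over each segment gives final E = 2.1547.

G0 X-9.00 Y0.00 Z6.72
G1 X-4.50 Y-7.79 E0.3591
G1 X4.50 Y-7.79 E0.7183
G1 X9.00 Y0.00 E1.0773
G1 X4.50 Y7.79 E1.4364
G1 X-4.50 Y7.79 E1.7956
G1 X-9.00 Y0.00 E2.1547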